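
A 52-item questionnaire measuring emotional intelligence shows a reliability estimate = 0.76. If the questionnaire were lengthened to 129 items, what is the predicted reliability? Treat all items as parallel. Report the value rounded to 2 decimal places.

Length ratio n = 129/52 = 2.4808
By Spearman-Brown, r_new = n r / (1 + (n − 1) r).
r_new = (2.4808 × 0.76) / (1 + (2.4808 − 1) × 0.76)
     = 1.8854 / 2.1254 = 0.8871

0.89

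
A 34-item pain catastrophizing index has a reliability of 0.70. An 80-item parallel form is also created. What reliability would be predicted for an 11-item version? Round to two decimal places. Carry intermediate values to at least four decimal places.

0.43

Only the ratio of lengths matters: n = 11/34 = 0.3235
r_{11} = n·r / (1 + (n − 1)·r) = 0.2264 / 0.5265 ≈ 0.4300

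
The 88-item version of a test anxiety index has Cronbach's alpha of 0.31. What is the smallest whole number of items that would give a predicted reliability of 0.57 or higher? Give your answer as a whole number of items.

n = [0.57 × 0.69] / [0.31 × 0.43]
  = 0.3933 / 0.1333 = 2.9505
2.9505 × 88 = 259.64 → 260 items

260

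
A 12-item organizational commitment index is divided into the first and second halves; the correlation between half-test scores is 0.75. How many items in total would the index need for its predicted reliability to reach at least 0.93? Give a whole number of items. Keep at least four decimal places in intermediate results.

27

Corrected full-test reliability: r_full = 2 × 0.75 / (1 + 0.75) ≈ 0.8571
Solve Spearman-Brown for n: n = 0.93(1 − 0.8571) / [0.8571(1 − 0.93)] = 2.2151
Required items = 2.2151 × 12 = 26.58, so 27 items.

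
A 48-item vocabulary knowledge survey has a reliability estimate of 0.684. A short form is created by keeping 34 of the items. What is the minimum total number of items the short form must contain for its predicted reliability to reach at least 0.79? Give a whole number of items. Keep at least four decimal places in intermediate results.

Short-form reliability: n = 34/48 = 0.7083; r_34 = n·r/(1+(n−1)r) ≈ 0.6052
Then solve for n' with r_old = 0.6052, r_target = 0.79: n' = 0.79(1 − 0.6052)/[0.6052(1 − 0.79)] = 2.4541
Items = 2.4541 × 34 ≈ 83.44 → 84

84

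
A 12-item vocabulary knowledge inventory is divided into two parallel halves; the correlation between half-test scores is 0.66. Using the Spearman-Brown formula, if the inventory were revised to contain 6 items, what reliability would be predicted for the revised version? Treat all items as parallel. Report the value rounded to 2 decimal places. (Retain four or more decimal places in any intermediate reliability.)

0.66

Full-test reliability from the split-half r: r_full = 2(0.66)/(1 + 0.66) = 0.7952
Length factor from 12 to 6 items: n = 6/12 = 0.5000
r_new = n·r_full / (1 + (n − 1)·r_full) = 0.3976 / 0.6024 ≈ 0.6600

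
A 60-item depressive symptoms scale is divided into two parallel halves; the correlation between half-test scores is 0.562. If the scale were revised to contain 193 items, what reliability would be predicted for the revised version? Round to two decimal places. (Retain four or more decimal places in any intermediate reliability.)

Full-test reliability from the split-half r: r_full = 2(0.562)/(1 + 0.562) = 0.7196
Length factor from 60 to 193 items: n = 193/60 = 3.2167
r_new = n·r_full / (1 + (n − 1)·r_full) = 2.3147 / 2.5951 ≈ 0.8920

0.89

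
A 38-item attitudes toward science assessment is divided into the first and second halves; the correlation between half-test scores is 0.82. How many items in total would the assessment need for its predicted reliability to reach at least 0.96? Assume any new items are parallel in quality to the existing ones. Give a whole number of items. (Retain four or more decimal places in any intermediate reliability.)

101

r_full = 2(0.82)/(1 + 0.82) = 0.9011
n = r_tgt(1 − r_full) / [r_full(1 − r_tgt)] = 0.96 × 0.0989 / (0.9011 × 0.04) ≈ 2.6341
Items = 2.6341 × 38 ≈ 100.10 → 101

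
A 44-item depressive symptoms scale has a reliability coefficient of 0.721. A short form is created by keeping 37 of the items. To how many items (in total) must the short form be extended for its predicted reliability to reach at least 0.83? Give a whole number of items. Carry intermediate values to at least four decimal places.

84

Short-form reliability: n = 37/44 = 0.8409; r_37 = n·r/(1+(n−1)r) ≈ 0.6848
Length factor from the short form to reach 0.83: n' = 0.83(1 − 0.6848) / [0.6848(1 − 0.83)] ≈ 2.2473
Items = 2.2473 × 37 ≈ 83.15 → 84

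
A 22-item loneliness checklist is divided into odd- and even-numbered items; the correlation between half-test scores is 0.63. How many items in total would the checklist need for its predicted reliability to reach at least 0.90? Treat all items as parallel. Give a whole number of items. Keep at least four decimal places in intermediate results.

r_full = 2(0.63)/(1 + 0.63) = 0.7730
n = r_tgt(1 − r_full) / [r_full(1 − r_tgt)] = 0.90 × 0.2270 / (0.7730 × 0.10) ≈ 2.6429
Required items = 2.6429 × 22 = 58.14, so 59 items.

59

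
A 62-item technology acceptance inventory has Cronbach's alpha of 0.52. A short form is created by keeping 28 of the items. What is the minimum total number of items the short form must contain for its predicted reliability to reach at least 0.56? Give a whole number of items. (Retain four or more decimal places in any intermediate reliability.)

73

First, r for the 28-item form: n = 28/62 = 0.4516, so r_28 = 0.4516·0.52/(1 + (0.4516 − 1)·0.52) = 0.3285
Then solve for n' with r_old = 0.3285, r_target = 0.56: n' = 0.56(1 − 0.3285)/[0.3285(1 − 0.56)] = 2.6016
Total items = 2.6016 × 28 = 72.84, rounded up to 73.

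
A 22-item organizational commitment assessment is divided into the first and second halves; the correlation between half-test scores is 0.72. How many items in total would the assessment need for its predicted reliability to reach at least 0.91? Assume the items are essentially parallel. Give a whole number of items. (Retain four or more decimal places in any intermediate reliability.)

44

r_full = 2(0.72)/(1 + 0.72) = 0.8372
n = r_tgt(1 − r_full) / [r_full(1 − r_tgt)] = 0.91 × 0.1628 / (0.8372 × 0.09) ≈ 1.9662
Items = 1.9662 × 22 ≈ 43.26 → 44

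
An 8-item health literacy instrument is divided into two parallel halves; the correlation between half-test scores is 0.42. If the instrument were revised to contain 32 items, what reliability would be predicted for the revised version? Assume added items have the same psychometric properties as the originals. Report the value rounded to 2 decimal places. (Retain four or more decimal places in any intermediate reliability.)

Spearman-Brown correction (n = 2): r_full = 2·0.42/(1 + 0.42) = 0.5915
Length factor from 8 to 32 items: n = 32/8 = 4.0000
r_new = n·r_full / (1 + (n − 1)·r_full) = 2.3660 / 2.7745 ≈ 0.8528

0.85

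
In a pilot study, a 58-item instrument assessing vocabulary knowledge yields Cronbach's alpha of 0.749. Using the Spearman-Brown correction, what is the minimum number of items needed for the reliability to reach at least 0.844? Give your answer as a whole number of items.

n = [0.844 × 0.251] / [0.749 × 0.156]
n = 0.211844 / 0.116844 ≈ 1.8130
1.8130 × 58 = 105.15 → 106 items

106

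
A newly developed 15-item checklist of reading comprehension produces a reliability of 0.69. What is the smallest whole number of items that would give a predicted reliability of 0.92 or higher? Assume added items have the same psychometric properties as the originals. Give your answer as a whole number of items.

Spearman-Brown solved for the length factor n:
n = r*(1 − r) / [ r (1 − r*) ]
n = 0.92 × (1 − 0.69) / [ 0.69 × (1 − 0.92) ]
n = 0.2852 / 0.0552 ≈ 5.1667
Items needed = n × 15 = 5.1667 × 15 ≈ 77.50 → round up to 78

78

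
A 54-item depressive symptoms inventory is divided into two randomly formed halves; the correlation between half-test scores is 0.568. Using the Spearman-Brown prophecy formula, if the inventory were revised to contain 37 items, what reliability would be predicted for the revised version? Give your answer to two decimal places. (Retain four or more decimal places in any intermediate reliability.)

0.64

Full-test reliability from the split-half r: r_full = 2(0.568)/(1 + 0.568) = 0.7245
Length factor from 54 to 37 items: n = 37/54 = 0.6852
r_new = n·r_full / (1 + (n − 1)·r_full) = 0.4964 / 0.7719 ≈ 0.6431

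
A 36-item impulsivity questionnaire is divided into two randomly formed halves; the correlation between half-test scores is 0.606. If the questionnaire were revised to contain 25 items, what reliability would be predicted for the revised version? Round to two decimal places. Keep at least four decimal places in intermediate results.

0.68

Spearman-Brown correction (n = 2): r_full = 2·0.606/(1 + 0.606) = 0.7547
Length factor from 36 to 25 items: n = 25/36 = 0.6944
r_new = n·r_full / (1 + (n − 1)·r_full) = 0.5241 / 0.7694 ≈ 0.6812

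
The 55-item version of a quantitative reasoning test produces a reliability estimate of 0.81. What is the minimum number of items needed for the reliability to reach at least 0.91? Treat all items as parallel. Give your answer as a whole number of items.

131

n = 0.91(1 − 0.81) / [0.81(1 − 0.91)]
n = 0.1729 / 0.0729 ≈ 2.3717
So the test needs 2.3717 × 55 ≈ 130.44 items; rounding up, 131.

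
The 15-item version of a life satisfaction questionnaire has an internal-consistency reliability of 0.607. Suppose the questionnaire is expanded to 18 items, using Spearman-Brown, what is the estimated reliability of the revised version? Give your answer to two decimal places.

0.65

Length ratio n = 18/15 = 1.2
Spearman-Brown: r_new = n·r / (1 + (n − 1)·r)
r_new = 1.2·0.607 / [1 + (1.2 − 1)·0.607]
r_new = 0.7284 / 1.1214 ≈ 0.6495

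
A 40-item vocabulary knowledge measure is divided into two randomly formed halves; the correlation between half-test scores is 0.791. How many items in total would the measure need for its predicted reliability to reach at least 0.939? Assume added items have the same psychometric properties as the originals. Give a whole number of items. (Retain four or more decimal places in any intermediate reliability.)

r_full = 2(0.791)/(1 + 0.791) = 0.8833
n = r_tgt(1 − r_full) / [r_full(1 − r_tgt)] = 0.939 × 0.1167 / (0.8833 × 0.061) ≈ 2.0338
Items = 2.0338 × 40 ≈ 81.35 → 82

82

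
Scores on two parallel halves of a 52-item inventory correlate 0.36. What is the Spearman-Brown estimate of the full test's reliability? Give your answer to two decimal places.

Apply the Spearman-Brown correction with n = 2:
r_full = 2r_hh / (1 + r_hh) = 2 × 0.36 / (1 + 0.36)
       = 0.7200 / 1.3600 = 0.5294

0.53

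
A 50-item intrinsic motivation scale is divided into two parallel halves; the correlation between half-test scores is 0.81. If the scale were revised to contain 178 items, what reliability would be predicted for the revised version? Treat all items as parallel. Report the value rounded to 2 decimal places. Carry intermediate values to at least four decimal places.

0.97

Spearman-Brown correction (n = 2): r_full = 2·0.81/(1 + 0.81) = 0.8950
Then adjust to 178 items: n = 178/50 = 3.5600
r_new = n·r_full / (1 + (n − 1)·r_full) = 3.1862 / 3.2912 ≈ 0.9681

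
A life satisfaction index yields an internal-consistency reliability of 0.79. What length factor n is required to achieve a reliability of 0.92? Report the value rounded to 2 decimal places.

3.06

n = 0.92 × (1 − 0.79) / [ 0.79 × (1 − 0.92) ]
  = 0.1932 / 0.0632 = 3.0570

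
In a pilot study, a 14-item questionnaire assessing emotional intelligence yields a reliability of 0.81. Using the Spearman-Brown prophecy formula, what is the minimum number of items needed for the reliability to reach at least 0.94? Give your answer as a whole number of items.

Invert Spearman-Brown to solve for n:
n = r*(1 − r) / [ r (1 − r*) ]
n = [0.94 × 0.19] / [0.81 × 0.06]
  = 0.1786 / 0.0486 = 3.6749
So the test needs 3.6749 × 14 ≈ 51.45 items; rounding up, 52.

52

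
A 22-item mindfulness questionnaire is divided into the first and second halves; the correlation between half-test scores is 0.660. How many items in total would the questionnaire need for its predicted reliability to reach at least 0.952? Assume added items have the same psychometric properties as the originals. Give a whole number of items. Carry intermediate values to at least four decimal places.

Corrected full-test reliability: r_full = 2 × 0.660 / (1 + 0.660) ≈ 0.7952
Solve Spearman-Brown for n: n = 0.952(1 − 0.7952) / [0.7952(1 − 0.952)] = 5.1080
Required items = 5.1080 × 22 = 112.38, so 113 items.

113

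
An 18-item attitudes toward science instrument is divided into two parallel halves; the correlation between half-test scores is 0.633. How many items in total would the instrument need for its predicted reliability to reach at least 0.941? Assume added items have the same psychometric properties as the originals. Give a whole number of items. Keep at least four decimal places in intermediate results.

Corrected full-test reliability: r_full = 2 × 0.633 / (1 + 0.633) ≈ 0.7753
Solve Spearman-Brown for n: n = 0.941(1 − 0.7753) / [0.7753(1 − 0.941)] = 4.6224
Required items = 4.6224 × 18 = 83.20, so 84 items.

84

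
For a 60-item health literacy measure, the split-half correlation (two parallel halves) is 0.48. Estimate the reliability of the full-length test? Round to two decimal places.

r_full = 2r_hh / (1 + r_hh) = 2 × 0.48 / (1 + 0.48)
r_full = 0.9600 / 1.4800 ≈ 0.6486

0.65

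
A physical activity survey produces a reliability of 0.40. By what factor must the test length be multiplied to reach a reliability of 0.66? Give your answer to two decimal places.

2.91

Spearman-Brown solved for the length factor n:
n = r*(1 − r) / [ r (1 − r*) ]
n = 0.66(1 − 0.40) / [0.40(1 − 0.66)]
n = 0.3960 / 0.1360 ≈ 2.9118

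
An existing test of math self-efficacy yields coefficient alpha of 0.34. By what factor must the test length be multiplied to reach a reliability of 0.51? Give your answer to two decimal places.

2.02

Spearman-Brown solved for the length factor n:
n = r*(1 − r) / [ r (1 − r*) ]
n = 0.51(1 − 0.34) / [0.34(1 − 0.51)]
  = 0.3366 / 0.1666 = 2.0204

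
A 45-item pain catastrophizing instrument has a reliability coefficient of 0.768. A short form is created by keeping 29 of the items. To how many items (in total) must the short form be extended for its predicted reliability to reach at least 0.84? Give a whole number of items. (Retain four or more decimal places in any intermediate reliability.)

First, r for the 29-item form: n = 29/45 = 0.6444, so r_29 = 0.6444·0.768/(1 + (0.6444 − 1)·0.768) = 0.6808
Length factor from the short form to reach 0.84: n' = 0.84(1 − 0.6808) / [0.6808(1 − 0.84)] ≈ 2.4615
Total items = 2.4615 × 29 = 71.38, rounded up to 72.

72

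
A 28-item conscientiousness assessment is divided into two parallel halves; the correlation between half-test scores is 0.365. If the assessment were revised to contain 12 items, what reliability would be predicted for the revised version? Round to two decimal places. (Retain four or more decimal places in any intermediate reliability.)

0.33

First correct the split-half correlation to full-test reliability: r_full = 2 × 0.365 / (1 + 0.365) ≈ 0.5348
Then adjust to 12 items: n = 12/28 = 0.4286
r_new = n·r_full / (1 + (n − 1)·r_full) = 0.2292 / 0.6944 ≈ 0.3301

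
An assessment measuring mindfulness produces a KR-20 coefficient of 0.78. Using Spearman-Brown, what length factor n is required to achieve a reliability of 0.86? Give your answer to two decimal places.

1.73

n = 0.86 × (1 − 0.78) / [ 0.78 × (1 − 0.86) ]
n = 0.1892 / 0.1092 ≈ 1.7326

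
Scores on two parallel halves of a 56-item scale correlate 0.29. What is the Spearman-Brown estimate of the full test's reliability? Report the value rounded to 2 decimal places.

0.45

Each half is half the length of the full test, so the full test is n = 2 times a half.
r_full = 2(0.29) / (1 + 0.29)
       = 0.5800 / 1.2900 = 0.4496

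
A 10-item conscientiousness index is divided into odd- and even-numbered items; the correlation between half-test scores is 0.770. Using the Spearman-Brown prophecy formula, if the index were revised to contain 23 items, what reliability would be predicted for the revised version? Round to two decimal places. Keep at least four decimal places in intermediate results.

0.94

Full-test reliability from the split-half r: r_full = 2(0.770)/(1 + 0.770) = 0.8701
Then adjust to 23 items: n = 23/10 = 2.3000
r_new = n·r_full / (1 + (n − 1)·r_full) = 2.0012 / 2.1311 ≈ 0.9390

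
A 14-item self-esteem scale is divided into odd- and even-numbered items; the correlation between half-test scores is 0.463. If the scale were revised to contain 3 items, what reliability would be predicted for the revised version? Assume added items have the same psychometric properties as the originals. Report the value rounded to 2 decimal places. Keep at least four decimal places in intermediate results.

First correct the split-half correlation to full-test reliability: r_full = 2 × 0.463 / (1 + 0.463) ≈ 0.6329
Length factor from 14 to 3 items: n = 3/14 = 0.2143
r_new = n·r_full / (1 + (n − 1)·r_full) = 0.1356 / 0.5027 ≈ 0.2697

0.27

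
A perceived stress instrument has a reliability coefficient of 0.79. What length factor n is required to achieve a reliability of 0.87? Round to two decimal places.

1.78

Spearman-Brown solved for the length factor n:
n = r*(1 − r) / [ r (1 − r*) ]
n = 0.87 × (1 − 0.79) / [ 0.79 × (1 − 0.87) ]
  = 0.1827 / 0.1027 = 1.7790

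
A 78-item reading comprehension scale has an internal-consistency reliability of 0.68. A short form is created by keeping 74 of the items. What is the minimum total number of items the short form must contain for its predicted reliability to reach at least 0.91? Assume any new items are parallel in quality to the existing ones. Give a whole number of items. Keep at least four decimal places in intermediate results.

Short-form reliability: n = 74/78 = 0.9487; r_74 = n·r/(1+(n−1)r) ≈ 0.6684
Length factor from the short form to reach 0.91: n' = 0.91(1 − 0.6684) / [0.6684(1 − 0.91)] ≈ 5.0162
Total items = 5.0162 × 74 = 371.20, rounded up to 372.

372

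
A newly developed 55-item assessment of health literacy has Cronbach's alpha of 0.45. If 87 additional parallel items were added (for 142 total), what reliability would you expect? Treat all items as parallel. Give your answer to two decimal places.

0.68

n = 142/55 = 2.5818
r_new = 2.5818·0.45 / [1 + (2.5818 − 1)·0.45]
     = 1.1618 / 1.7118 = 0.6787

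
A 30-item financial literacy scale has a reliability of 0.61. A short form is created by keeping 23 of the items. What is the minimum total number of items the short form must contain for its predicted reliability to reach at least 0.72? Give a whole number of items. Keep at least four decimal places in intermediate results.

50

Short-form reliability: n = 23/30 = 0.7667; r_23 = n·r/(1+(n−1)r) ≈ 0.5453
Length factor from the short form to reach 0.72: n' = 0.72(1 − 0.5453) / [0.5453(1 − 0.72)] ≈ 2.1442
Items = 2.1442 × 23 ≈ 49.32 → 50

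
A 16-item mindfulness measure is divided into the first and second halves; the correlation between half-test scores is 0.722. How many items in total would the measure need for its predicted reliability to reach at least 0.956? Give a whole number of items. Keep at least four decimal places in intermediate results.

67

Corrected full-test reliability: r_full = 2 × 0.722 / (1 + 0.722) ≈ 0.8386
n = r_tgt(1 − r_full) / [r_full(1 − r_tgt)] = 0.956 × 0.1614 / (0.8386 × 0.044) ≈ 4.1817
Required items = 4.1817 × 16 = 66.91, so 67 items.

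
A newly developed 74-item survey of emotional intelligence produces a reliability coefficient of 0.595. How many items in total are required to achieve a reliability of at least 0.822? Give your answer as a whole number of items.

n = 0.822(1 − 0.595) / [0.595(1 − 0.822)]
n = 0.332910 / 0.105910 ≈ 3.1433
3.1433 × 74 = 232.60 → 233 items

233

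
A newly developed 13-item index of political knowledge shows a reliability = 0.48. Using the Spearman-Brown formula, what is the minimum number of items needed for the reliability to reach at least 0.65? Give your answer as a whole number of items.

27

Spearman-Brown solved for the length factor n:
n = r_target (1 − r_old) / [ r_old (1 − r_target) ]
n = 0.65 × (1 − 0.48) / [ 0.48 × (1 − 0.65) ]
n = 0.3380 / 0.1680 ≈ 2.0119
So the test needs 2.0119 × 13 ≈ 26.15 items; rounding up, 27.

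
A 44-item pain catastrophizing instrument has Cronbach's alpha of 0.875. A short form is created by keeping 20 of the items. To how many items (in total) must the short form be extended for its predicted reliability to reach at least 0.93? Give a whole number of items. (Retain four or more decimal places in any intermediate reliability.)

Short-form reliability: n = 20/44 = 0.4545; r_20 = n·r/(1+(n−1)r) ≈ 0.7609
Then solve for n' with r_old = 0.7609, r_target = 0.93: n' = 0.93(1 − 0.7609)/[0.7609(1 − 0.93)] = 4.1748
Items = 4.1748 × 20 ≈ 83.50 → 84

84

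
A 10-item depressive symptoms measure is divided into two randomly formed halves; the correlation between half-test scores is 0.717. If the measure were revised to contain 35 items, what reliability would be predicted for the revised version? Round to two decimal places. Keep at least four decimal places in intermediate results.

0.95

Spearman-Brown correction (n = 2): r_full = 2·0.717/(1 + 0.717) = 0.8352
Then adjust to 35 items: n = 35/10 = 3.5000
r_new = n·r_full / (1 + (n − 1)·r_full) = 2.9232 / 3.0880 ≈ 0.9466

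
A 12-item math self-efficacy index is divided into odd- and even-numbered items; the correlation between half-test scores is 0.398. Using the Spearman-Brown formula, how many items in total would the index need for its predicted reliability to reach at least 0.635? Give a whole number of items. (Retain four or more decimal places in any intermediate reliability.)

16

Corrected full-test reliability: r_full = 2 × 0.398 / (1 + 0.398) ≈ 0.5694
n = r_tgt(1 − r_full) / [r_full(1 − r_tgt)] = 0.635 × 0.4306 / (0.5694 × 0.365) ≈ 1.3156
Items = 1.3156 × 12 ≈ 15.79 → 16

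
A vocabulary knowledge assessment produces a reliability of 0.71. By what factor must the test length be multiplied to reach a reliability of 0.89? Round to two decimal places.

Rearranging the Spearman-Brown formula for n,
n = r*(1 − r) / [ r (1 − r*) ]
n = [0.89 × 0.29] / [0.71 × 0.11]
n = 0.2581 / 0.0781 ≈ 3.3047

3.30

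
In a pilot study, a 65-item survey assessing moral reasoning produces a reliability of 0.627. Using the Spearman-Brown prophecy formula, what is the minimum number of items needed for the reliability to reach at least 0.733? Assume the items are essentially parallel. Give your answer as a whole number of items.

107

Spearman-Brown solved for the length factor n:
n = r_target (1 − r_old) / [ r_old (1 − r_target) ]
n = 0.733 × (1 − 0.627) / [ 0.627 × (1 − 0.733) ]
  = 0.273409 / 0.167409 = 1.6332
Items needed = n × 65 = 1.6332 × 65 ≈ 106.16 → round up to 107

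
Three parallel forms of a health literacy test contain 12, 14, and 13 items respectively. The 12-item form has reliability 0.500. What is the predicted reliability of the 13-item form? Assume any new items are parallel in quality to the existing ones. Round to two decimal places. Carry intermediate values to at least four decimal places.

0.52

Only the ratio of lengths matters: n = 13/12 = 1.0833
r_{13} = n·r / (1 + (n − 1)·r) = 0.5416 / 1.0416 ≈ 0.5200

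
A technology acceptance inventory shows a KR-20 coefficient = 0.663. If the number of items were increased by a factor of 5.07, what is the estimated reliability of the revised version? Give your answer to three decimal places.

Spearman-Brown: r_new = n·r / (1 + (n − 1)·r)
r_new = (5.07 × 0.663) / (1 + (5.07 − 1) × 0.663)
r_new = 3.3614 / 3.6984 ≈ 0.9089

0.909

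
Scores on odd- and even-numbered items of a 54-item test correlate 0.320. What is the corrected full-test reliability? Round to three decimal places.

The full test is twice the length of either half (n = 2).
r_full = 2r_hh / (1 + r_hh) = 2 × 0.320 / (1 + 0.320)
       = 0.6400 / 1.3200 = 0.4848

0.485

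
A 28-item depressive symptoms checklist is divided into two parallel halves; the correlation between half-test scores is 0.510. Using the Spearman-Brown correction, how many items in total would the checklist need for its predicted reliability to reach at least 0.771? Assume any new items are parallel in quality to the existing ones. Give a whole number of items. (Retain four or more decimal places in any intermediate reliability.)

r_full = 2(0.510)/(1 + 0.510) = 0.6755
Solve Spearman-Brown for n: n = 0.771(1 − 0.6755) / [0.6755(1 − 0.771)] = 1.6174
Required items = 1.6174 × 28 = 45.29, so 46 items.

46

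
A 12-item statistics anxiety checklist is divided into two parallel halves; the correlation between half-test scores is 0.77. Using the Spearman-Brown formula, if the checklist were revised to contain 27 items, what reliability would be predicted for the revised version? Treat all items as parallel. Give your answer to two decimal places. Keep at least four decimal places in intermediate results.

First correct the split-half correlation to full-test reliability: r_full = 2 × 0.77 / (1 + 0.77) ≈ 0.8701
Then adjust to 27 items: n = 27/12 = 2.2500
r_new = n·r_full / (1 + (n − 1)·r_full) = 1.9577 / 2.0876 ≈ 0.9378

0.94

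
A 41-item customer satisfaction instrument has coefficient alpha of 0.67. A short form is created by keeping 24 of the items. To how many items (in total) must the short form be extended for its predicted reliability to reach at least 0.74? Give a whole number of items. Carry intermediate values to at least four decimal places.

First, r for the 24-item form: n = 24/41 = 0.5854, so r_24 = 0.5854·0.67/(1 + (0.5854 − 1)·0.67) = 0.5431
Then solve for n' with r_old = 0.5431, r_target = 0.74: n' = 0.74(1 − 0.5431)/[0.5431(1 − 0.74)] = 2.3944
Total items = 2.3944 × 24 = 57.47, rounded up to 58.

58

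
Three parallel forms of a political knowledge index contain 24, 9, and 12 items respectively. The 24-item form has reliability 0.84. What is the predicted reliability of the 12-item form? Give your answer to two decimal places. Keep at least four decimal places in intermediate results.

0.72

Only the ratio of lengths matters: n = 12/24 = 0.5000
r_{12} = n·r / (1 + (n − 1)·r) = 0.4200 / 0.5800 ≈ 0.7241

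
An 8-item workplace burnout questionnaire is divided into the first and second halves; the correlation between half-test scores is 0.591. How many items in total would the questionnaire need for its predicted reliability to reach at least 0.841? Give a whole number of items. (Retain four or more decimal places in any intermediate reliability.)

15

Corrected full-test reliability: r_full = 2 × 0.591 / (1 + 0.591) ≈ 0.7429
Solve Spearman-Brown for n: n = 0.841(1 − 0.7429) / [0.7429(1 − 0.841)] = 1.8305
Items = 1.8305 × 8 ≈ 14.64 → 15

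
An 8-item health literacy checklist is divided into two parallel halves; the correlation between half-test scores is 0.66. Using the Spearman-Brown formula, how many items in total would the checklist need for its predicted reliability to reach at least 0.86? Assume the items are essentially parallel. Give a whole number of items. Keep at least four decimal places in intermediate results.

r_full = 2(0.66)/(1 + 0.66) = 0.7952
Solve Spearman-Brown for n: n = 0.86(1 − 0.7952) / [0.7952(1 − 0.86)] = 1.5821
Required items = 1.5821 × 8 = 12.66, so 13 items.

13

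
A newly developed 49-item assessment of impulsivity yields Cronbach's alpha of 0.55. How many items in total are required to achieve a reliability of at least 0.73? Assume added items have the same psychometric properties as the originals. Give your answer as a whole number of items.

n = 0.73(1 − 0.55) / [0.55(1 − 0.73)]
n = 0.3285 / 0.1485 ≈ 2.2121
So the test needs 2.2121 × 49 ≈ 108.39 items; rounding up, 109.

109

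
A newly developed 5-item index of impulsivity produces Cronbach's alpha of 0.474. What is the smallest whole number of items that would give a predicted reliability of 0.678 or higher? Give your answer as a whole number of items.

Invert Spearman-Brown to solve for n:
n = r_target (1 − r_old) / [ r_old (1 − r_target) ]
n = [0.678 × 0.526] / [0.474 × 0.322]
n = 0.356628 / 0.152628 ≈ 2.3366
2.3366 × 5 = 11.68 → 12 items

12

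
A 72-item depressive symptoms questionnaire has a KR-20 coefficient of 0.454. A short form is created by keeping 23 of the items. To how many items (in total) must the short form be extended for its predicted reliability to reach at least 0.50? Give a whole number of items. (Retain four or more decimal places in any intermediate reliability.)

Short-form reliability: n = 23/72 = 0.3194; r_23 = n·r/(1+(n−1)r) ≈ 0.2098
Then solve for n' with r_old = 0.2098, r_target = 0.50: n' = 0.50(1 − 0.2098)/[0.2098(1 − 0.50)] = 3.7664
Total items = 3.7664 × 23 = 86.63, rounded up to 87.

87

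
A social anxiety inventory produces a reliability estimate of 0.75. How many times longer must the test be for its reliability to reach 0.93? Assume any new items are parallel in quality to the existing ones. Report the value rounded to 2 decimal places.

Invert Spearman-Brown to solve for n:
n = r_target (1 − r_old) / [ r_old (1 − r_target) ]
n = 0.93(1 − 0.75) / [0.75(1 − 0.93)]
n = 0.2325 / 0.0525 ≈ 4.4286

4.43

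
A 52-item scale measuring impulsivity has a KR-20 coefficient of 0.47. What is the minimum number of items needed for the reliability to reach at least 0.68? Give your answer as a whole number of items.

n = 0.68 × (1 − 0.47) / [ 0.47 × (1 − 0.68) ]
n = 0.3604 / 0.1504 ≈ 2.3963
So the test needs 2.3963 × 52 ≈ 124.61 items; rounding up, 125.

125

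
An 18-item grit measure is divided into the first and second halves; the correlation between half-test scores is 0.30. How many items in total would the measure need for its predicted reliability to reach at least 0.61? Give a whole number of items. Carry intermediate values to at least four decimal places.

Corrected full-test reliability: r_full = 2 × 0.30 / (1 + 0.30) ≈ 0.4615
Solve Spearman-Brown for n: n = 0.61(1 − 0.4615) / [0.4615(1 − 0.61)] = 1.8251
Items = 1.8251 × 18 ≈ 32.85 → 33

33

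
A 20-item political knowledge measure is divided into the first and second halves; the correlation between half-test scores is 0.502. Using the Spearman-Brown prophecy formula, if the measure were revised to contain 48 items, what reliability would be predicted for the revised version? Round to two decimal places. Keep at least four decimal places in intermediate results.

Spearman-Brown correction (n = 2): r_full = 2·0.502/(1 + 0.502) = 0.6684
Then adjust to 48 items: n = 48/20 = 2.4000
r_new = n·r_full / (1 + (n − 1)·r_full) = 1.6042 / 1.9358 ≈ 0.8287

0.83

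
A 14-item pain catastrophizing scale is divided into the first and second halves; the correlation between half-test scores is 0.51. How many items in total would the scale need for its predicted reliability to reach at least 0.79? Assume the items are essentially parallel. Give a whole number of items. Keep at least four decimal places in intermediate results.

r_full = 2(0.51)/(1 + 0.51) = 0.6755
Solve Spearman-Brown for n: n = 0.79(1 − 0.6755) / [0.6755(1 − 0.79)] = 1.8072
Items = 1.8072 × 14 ≈ 25.30 → 26

26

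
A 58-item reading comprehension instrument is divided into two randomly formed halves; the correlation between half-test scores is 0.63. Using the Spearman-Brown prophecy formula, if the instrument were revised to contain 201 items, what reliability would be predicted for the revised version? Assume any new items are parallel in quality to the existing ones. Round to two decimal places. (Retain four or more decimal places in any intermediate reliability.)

First correct the split-half correlation to full-test reliability: r_full = 2 × 0.63 / (1 + 0.63) ≈ 0.7730
Then adjust to 201 items: n = 201/58 = 3.4655
r_new = n·r_full / (1 + (n − 1)·r_full) = 2.6788 / 2.9058 ≈ 0.9219

0.92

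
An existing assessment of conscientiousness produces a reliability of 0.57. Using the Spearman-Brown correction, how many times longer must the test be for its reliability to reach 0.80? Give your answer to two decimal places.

3.02

n = [0.80 × 0.43] / [0.57 × 0.20]
  = 0.3440 / 0.1140 = 3.0175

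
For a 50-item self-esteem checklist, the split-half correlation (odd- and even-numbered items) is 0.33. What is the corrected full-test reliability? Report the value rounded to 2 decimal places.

Apply the Spearman-Brown correction with n = 2:
r_full = 2(0.33) / (1 + 0.33)
       = 0.6600 / 1.3300 = 0.4962

0.50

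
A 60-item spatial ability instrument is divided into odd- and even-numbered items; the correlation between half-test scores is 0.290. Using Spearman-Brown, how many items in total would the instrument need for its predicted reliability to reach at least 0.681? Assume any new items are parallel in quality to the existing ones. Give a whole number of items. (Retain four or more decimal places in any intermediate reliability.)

Corrected full-test reliability: r_full = 2 × 0.290 / (1 + 0.290) ≈ 0.4496
n = r_tgt(1 − r_full) / [r_full(1 − r_tgt)] = 0.681 × 0.5504 / (0.4496 × 0.319) ≈ 2.6134
Items = 2.6134 × 60 ≈ 156.80 → 157

157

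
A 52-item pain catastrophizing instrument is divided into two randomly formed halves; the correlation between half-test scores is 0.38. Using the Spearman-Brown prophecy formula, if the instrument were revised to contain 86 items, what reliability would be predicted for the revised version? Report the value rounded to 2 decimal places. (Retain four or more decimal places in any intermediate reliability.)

Full-test reliability from the split-half r: r_full = 2(0.38)/(1 + 0.38) = 0.5507
Length factor from 52 to 86 items: n = 86/52 = 1.6538
r_new = n·r_full / (1 + (n − 1)·r_full) = 0.9107 / 1.3600 ≈ 0.6696

0.67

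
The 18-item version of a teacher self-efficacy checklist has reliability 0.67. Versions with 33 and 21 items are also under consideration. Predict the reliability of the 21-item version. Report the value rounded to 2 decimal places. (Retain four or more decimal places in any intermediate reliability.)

Only the ratio of lengths matters: n = 21/18 = 1.1667
r_{21} = n·r / (1 + (n − 1)·r) = 0.7817 / 1.1117 ≈ 0.7032

0.70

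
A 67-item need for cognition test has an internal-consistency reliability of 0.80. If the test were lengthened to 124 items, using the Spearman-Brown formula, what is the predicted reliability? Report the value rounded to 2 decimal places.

0.88

n = 124/67 = 1.8507
Apply the Spearman-Brown prophecy formula, r' = nr / [1 + (n − 1)r]:
r_new = (1.8507 × 0.80) / (1 + (1.8507 − 1) × 0.80)
     = 1.4806 / 1.6806 = 0.8810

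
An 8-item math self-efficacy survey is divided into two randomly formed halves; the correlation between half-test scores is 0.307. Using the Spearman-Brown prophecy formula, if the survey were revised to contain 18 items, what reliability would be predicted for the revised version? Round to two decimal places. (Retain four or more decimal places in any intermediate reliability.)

First correct the split-half correlation to full-test reliability: r_full = 2 × 0.307 / (1 + 0.307) ≈ 0.4698
Length factor from 8 to 18 items: n = 18/8 = 2.2500
r_new = n·r_full / (1 + (n − 1)·r_full) = 1.0571 / 1.5873 ≈ 0.6660

0.67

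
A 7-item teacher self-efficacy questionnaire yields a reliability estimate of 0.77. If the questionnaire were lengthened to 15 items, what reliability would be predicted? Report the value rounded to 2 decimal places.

0.88

The new length is 15/7 = 2.1429 times the old.
r_new = (2.1429 × 0.77) / (1 + (2.1429 − 1) × 0.77)
     = 1.6500 / 1.8800 = 0.8777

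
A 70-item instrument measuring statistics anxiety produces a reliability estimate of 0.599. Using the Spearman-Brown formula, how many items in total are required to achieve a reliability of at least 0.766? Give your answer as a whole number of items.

154

n = 0.766 × (1 − 0.599) / [ 0.599 × (1 − 0.766) ]
n = 0.307166 / 0.140166 ≈ 2.1914
2.1914 × 70 = 153.40 → 154 items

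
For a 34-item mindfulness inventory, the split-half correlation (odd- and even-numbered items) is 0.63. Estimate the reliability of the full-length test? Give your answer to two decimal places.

Apply the Spearman-Brown correction with n = 2:
r_full = 2(0.63) / (1 + 0.63)
       = 1.2600 / 1.6300 = 0.7730

0.77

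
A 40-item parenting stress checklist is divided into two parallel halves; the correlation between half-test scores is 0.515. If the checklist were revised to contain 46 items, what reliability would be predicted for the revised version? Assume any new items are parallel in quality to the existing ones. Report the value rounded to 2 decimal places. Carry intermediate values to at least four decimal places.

0.71

Full-test reliability from the split-half r: r_full = 2(0.515)/(1 + 0.515) = 0.6799
Then adjust to 46 items: n = 46/40 = 1.1500
r_new = n·r_full / (1 + (n − 1)·r_full) = 0.7819 / 1.1020 ≈ 0.7095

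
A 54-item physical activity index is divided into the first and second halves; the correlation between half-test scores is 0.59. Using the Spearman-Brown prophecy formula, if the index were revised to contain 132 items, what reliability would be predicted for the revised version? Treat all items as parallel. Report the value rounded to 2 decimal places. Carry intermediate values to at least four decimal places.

0.88

Spearman-Brown correction (n = 2): r_full = 2·0.59/(1 + 0.59) = 0.7421
Length factor from 54 to 132 items: n = 132/54 = 2.4444
r_new = n·r_full / (1 + (n − 1)·r_full) = 1.8140 / 2.0719 ≈ 0.8755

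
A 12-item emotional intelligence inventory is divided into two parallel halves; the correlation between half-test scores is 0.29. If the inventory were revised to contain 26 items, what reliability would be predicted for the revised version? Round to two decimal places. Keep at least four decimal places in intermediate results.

Spearman-Brown correction (n = 2): r_full = 2·0.29/(1 + 0.29) = 0.4496
Length factor from 12 to 26 items: n = 26/12 = 2.1667
r_new = n·r_full / (1 + (n − 1)·r_full) = 0.9741 / 1.5245 ≈ 0.6390

0.64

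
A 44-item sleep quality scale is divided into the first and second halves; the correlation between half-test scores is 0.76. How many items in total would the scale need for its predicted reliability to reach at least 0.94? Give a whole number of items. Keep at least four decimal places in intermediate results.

109

Corrected full-test reliability: r_full = 2 × 0.76 / (1 + 0.76) ≈ 0.8636
Solve Spearman-Brown for n: n = 0.94(1 − 0.8636) / [0.8636(1 − 0.94)] = 2.4744
Items = 2.4744 × 44 ≈ 108.87 → 109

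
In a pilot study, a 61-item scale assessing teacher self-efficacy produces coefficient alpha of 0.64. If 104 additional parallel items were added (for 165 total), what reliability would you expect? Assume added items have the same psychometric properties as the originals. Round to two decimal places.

0.83

Length ratio n = 165/61 = 2.7049
r_new = 2.7049·0.64 / [1 + (2.7049 − 1)·0.64]
r_new = 1.7311 / 2.0911 ≈ 0.8278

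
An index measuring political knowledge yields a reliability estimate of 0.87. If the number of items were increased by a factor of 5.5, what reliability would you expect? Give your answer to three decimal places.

0.974

By Spearman-Brown, r_new = n r / (1 + (n − 1) r).
r_new = 5.5·0.87 / [1 + (5.5 − 1)·0.87]
r_new = 4.7850 / 4.9150 ≈ 0.9736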